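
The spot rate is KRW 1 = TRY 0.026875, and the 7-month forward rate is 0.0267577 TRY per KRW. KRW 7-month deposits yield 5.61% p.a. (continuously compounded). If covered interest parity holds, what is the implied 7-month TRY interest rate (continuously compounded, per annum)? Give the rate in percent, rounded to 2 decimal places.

4.86%

T = 7/12 years.
F/S = 0.0267577/0.026875 = 0.9956353 = (growth of TRY) / (growth of KRW).
The KRW side grows by e^(0.0561×7/12) = 1.0332664.
Hence g_TRY = 1.0287565.
Take logs: ln 1.0287565 / (7/12) = 0.048601, so 4.86%.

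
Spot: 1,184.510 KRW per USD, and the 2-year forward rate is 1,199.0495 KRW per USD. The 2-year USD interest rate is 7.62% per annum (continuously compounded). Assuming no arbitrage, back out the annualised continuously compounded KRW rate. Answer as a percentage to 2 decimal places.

8.23%

T = 2 years.
F/S = 1199.0495/1184.51 = 1.0122747 = (growth of KRW) / (growth of USD).
USD growth factor: e^(0.0762×2) = 1.164626.
Hence g_KRW = 1.1789214.
Take logs: ln 1.1789214 / 2 = 0.082300, so 8.23%.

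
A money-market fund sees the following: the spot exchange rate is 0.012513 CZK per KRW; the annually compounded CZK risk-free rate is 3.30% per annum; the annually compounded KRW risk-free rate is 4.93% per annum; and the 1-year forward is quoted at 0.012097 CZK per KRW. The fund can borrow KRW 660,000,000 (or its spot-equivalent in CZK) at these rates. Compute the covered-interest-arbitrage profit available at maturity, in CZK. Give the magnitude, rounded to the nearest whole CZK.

CZK 153,481

T = 1 year.
Route A — deposit KRW, sell forward: 660,000,000 × 1.049300 × 0.012097 = CZK 8,377,632.19.
Route B — convert at spot, deposit CZK: 660,000,000 × 0.012513 × 1.033000 = CZK 8,531,113.14.
The quoted forward undervalues KRW, so borrow KRW, convert to CZK at spot, deposit the CZK at 3.30%, and buy KRW forward at 0.012097 to cover the loan.
The gap between the two covered legs is CZK 153,481.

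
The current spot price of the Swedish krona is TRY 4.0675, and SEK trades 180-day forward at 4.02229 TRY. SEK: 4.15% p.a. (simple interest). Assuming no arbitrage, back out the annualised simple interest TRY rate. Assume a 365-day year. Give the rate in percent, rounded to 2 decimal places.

1.85%

T = 180/365 years.
By CIP, F/S equals the TRY-to-SEK growth ratio: 4.02229/4.0675 = 0.9888851.
SEK growth factor: 1 + 0.0415×180/365 = 1.0204658.
Hence g_TRY = 1.0091234.
r = (1.0091234 − 1)/(180/365) = 0.018500 → 1.85%.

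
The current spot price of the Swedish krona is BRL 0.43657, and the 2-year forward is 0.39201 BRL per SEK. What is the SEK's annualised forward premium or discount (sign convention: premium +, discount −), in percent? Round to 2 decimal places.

-5.10%

T = 2 years.
(F − S)/S = (0.39201 − 0.43657)/0.43657 = -0.1020684.
Annualise by dividing by T: -0.1020684 / 2 = -0.051034 → -5.10%.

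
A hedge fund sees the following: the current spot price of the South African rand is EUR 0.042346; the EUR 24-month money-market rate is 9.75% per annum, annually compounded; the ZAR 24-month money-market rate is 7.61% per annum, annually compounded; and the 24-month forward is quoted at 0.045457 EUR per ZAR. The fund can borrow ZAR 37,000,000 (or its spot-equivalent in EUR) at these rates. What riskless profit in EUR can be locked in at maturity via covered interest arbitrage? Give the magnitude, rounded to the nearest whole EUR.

EUR 60,413

T = 2 years.
Keep in ZAR, deliver into the forward: 37,000,000·1.15799121·0.045457 = EUR 1,947,635.84.
Swap to EUR now, deposit: 37,000,000·0.042346·1.20450625 = EUR 1,887,222.80.
The quoted forward overvalues ZAR, so borrow EUR, buy ZAR at spot, deposit the ZAR at 7.61%, and sell the proceeds forward at 0.045457.
Profit = 1,947,635.84 − 1,887,222.80 = EUR 60,413.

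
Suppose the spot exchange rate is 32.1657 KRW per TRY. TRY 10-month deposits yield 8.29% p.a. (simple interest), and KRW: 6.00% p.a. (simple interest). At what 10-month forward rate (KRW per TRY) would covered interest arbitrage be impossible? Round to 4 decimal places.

T = 10/12 years.
KRW accumulates by 1 + 0.0600×10/12 = 1.050000.
Growth of 1 TRY over T: 1 + 0.0829×10/12 = 1.06908333.
Forward (KRW per TRY) = 32.1657 × 1.050000 / 1.06908333 = 31.591536.

31.5915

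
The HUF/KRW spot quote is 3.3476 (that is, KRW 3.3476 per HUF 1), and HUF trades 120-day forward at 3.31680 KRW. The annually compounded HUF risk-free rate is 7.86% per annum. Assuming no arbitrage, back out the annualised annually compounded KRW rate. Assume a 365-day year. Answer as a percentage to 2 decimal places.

4.87%

T = 120/365 years.
CIP gives F = S · g_KRW/g_HUF, so g_KRW/g_HUF = 3.3168/3.3476 = 0.9907994.
HUF growth factor: (1 + 0.0786)^(120/365) = 1.0251878.
That pins the KRW growth at 1.0157555.
r = 1.0157555^(365/120) − 1 = 0.048698 → 4.87%.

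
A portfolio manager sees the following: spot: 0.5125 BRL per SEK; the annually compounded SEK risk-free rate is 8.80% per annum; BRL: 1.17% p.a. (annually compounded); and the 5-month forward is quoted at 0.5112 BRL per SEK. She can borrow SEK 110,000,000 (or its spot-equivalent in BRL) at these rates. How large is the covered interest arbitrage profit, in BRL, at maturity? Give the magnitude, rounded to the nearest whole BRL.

BRL 1,594,350

T = 5/12 years.
Invest the SEK and cover forward: 110,000,000 × 1.0357669276 × 0.5112 = BRL 58,243,245.87.
Convert at spot and invest in BRL: 110,000,000 × 0.5125 × 1.004858466 = BRL 56,648,896.02.
The quoted forward overvalues SEK, so borrow BRL, buy SEK at spot, deposit the SEK at 8.80%, and sell the proceeds forward at 0.5112.
The gap between the two covered legs is BRL 1,594,350.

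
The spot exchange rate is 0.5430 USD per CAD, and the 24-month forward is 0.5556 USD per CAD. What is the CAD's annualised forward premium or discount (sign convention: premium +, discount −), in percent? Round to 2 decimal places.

T = 2 years.
(F − S)/S = (0.5556 − 0.543)/0.543 = 0.0232044.
Per annum: 0.0232044 / 2 = 0.011602 = 1.16%.

+1.16%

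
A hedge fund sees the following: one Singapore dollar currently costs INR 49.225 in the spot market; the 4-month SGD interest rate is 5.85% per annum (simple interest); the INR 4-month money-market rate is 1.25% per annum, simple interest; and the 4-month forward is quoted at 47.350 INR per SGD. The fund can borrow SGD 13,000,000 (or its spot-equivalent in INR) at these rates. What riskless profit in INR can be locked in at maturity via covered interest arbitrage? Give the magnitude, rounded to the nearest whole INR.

T = 4/12 years.
Keep in SGD, deliver into the forward: 13,000,000·1.019500·47.350 = INR 627,553,225.00.
Swap to INR now, deposit: 13,000,000·49.225·1.00416666667 = INR 642,591,354.17.
The quoted forward undervalues SGD, so borrow SGD, convert to INR at spot, deposit the INR at 1.25%, and buy SGD forward at 47.350 to cover the loan.
The gap between the two covered legs is INR 15,038,129.

INR 15,038,129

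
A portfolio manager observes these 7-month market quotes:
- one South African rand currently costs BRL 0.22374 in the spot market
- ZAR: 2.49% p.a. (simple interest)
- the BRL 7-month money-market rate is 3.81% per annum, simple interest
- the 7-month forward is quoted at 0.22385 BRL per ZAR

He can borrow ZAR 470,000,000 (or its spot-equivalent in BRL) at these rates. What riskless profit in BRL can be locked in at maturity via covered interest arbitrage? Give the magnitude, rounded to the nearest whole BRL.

T = 7/12 years.
Route A — deposit ZAR, sell forward: 470,000,000 × 1.014525 × 0.22385 = BRL 106,737,667.99.
Route B — convert at spot, deposit BRL: 470,000,000 × 0.22374 × 1.022225 = BRL 107,494,932.11.
The quoted forward undervalues ZAR, so borrow ZAR, convert to BRL at spot, deposit the BRL at 3.81%, and buy ZAR forward at 0.22385 to cover the loan.
Profit = 107,494,932.11 − 106,737,667.99 = BRL 757,264.

BRL 757,264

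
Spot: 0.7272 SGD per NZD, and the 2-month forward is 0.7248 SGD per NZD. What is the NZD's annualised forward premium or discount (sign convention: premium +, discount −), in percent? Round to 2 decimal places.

-1.98%

T = 2/12 years.
(F − S)/S = (0.7248 − 0.7272)/0.7272 = -0.0033003.
×(1/T) gives -1.98% p.a.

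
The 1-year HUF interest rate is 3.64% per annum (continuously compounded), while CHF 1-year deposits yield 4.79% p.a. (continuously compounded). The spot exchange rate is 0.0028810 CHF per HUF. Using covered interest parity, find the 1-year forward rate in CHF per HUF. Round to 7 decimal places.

T = 1 year.
CHF accumulates by e^(0.0479×1) = 1.0490657.
HUF accumulates by e^(0.0364×1) = 1.0370706.
So F = 0.002881 × 1.0490657 / 1.0370706 = 0.002914323 (CHF/HUF).

0.0029143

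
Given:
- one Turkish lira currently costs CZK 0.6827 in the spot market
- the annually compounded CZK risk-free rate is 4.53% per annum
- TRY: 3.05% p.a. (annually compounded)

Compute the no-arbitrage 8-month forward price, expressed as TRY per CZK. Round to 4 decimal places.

T = 8/12 years.
CZK growth factor: (1 + 0.0453)^(8/12) = 1.0299765.
TRY accumulates by (1 + 0.0305)^(8/12) = 1.0202313.
So F = 0.6827 × 1.0299765 / 1.0202313 = 0.6892211 (CZK/TRY).
Quoted the other way: 1/0.6892211 = 1.4509 TRY per CZK.

1.4509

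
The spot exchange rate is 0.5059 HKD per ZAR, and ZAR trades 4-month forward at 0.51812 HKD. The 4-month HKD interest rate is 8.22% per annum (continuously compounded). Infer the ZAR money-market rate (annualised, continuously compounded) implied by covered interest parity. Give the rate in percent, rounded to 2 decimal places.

T = 4/12 years.
By CIP, F/S equals the HKD-to-ZAR growth ratio: 0.51812/0.5059 = 1.0241550.
The HKD side grows by e^(0.0822×4/12) = 1.0277788.
So the ZAR growth factor = 1.0035383.
Take logs: ln 1.0035383 / (4/12) = 0.010596, so 1.06%.

1.06%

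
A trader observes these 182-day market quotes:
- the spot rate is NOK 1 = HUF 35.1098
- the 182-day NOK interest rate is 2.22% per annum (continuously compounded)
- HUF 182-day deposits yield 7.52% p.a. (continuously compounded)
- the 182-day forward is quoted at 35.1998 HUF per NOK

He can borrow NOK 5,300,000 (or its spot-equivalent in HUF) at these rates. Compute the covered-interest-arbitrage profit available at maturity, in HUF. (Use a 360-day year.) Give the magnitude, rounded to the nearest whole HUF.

HUF 4,628,012

T = 182/360 years.
Keep in NOK, deliver into the forward: 5,300,000·1.01128655122·35.1998 = HUF 188,664,547.03.
Swap to HUF now, deposit: 5,300,000·35.1098·1.03874969938 = HUF 193,292,559.24.
The quoted forward undervalues NOK, so borrow NOK, convert to HUF at spot, deposit the HUF at 7.52%, and buy NOK forward at 35.1998 to cover the loan.
Arbitrage profit = |188,664,547.03 − 193,292,559.24| = HUF 4,628,012.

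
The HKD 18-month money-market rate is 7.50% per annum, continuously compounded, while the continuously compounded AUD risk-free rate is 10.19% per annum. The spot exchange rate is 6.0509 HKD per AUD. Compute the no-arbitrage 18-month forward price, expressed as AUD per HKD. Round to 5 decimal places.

T = 18/12 years.
Growth of 1 HKD over T: e^(0.0750×18/12) = 1.1190723.
AUD accumulates by e^(0.1019×18/12) = 1.1651502.
So F = 6.0509 × 1.1190723 / 1.1651502 = 5.811607 (HKD/AUD).
Quoted the other way: 1/5.811607 = 0.17207 AUD per HKD.

0.17207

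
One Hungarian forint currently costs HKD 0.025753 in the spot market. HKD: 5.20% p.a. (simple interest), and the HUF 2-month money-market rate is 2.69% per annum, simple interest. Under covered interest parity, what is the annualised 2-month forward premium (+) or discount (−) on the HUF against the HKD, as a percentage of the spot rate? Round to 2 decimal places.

+2.50%

T = 2/12 years.
No-arbitrage forward: 0.025753 × 1.0086667 / 1.0044833 = 0.025860254 HKD/HUF.
(F − S)/S ÷ T = (0.025860254 − 0.025753)/0.025753/(2/12) = 0.024988 → 2.50%.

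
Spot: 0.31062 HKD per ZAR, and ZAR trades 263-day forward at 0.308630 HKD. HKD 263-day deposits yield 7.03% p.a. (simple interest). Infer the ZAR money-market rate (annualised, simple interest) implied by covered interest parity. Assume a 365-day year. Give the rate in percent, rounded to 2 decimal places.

T = 263/365 years.
CIP gives F = S · g_HKD/g_ZAR, so g_HKD/g_ZAR = 0.30863/0.31062 = 0.9935935.
HKD growth factor: 1 + 0.0703×263/365 = 1.0506545.
So the ZAR growth factor = 1.0574289.
(1.0574289 − 1)/T = 0.079702, i.e. 7.97%.

7.97%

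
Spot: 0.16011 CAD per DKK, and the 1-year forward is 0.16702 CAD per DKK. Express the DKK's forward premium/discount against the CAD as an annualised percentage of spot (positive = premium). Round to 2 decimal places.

T = 1 year.
(F − S)/S = (0.16702 − 0.16011)/0.16011 = 0.0431578.
×(1/T) gives 4.32% p.a.

+4.32%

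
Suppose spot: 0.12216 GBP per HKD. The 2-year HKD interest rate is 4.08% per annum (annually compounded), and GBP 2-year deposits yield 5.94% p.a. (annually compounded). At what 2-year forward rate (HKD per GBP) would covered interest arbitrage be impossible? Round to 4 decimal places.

7.9011

T = 2 years.
GBP accumulates by (1 + 0.0594)^2 = 1.1223284.
HKD growth factor: (1 + 0.0408)^2 = 1.0832646.
CIP: F = S · (grow GBP)/(grow HKD) = 0.12216 × 1.1223284/1.0832646 = 0.1265652 GBP per HKD.
Quoted the other way: 1/0.1265652 = 7.9011 HKD per GBP.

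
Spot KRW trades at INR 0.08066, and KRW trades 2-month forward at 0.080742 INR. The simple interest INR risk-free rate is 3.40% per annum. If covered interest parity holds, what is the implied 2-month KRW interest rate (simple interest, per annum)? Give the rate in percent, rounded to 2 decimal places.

2.79%

T = 2/12 years.
F/S = 0.080742/0.08066 = 1.0010166 = (growth of INR) / (growth of KRW).
The INR side grows by 1 + 0.0340×2/12 = 1.0056667.
Hence g_KRW = 1.0046454.
r = (1.0046454 − 1)/(2/12) = 0.027872 → 2.79%.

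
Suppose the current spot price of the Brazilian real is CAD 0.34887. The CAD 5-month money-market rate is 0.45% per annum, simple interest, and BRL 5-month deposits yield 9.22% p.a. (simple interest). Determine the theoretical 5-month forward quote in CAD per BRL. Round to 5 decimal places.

T = 5/12 years.
CAD growth factor: 1 + 0.0045×5/12 = 1.001875.
BRL growth factor: 1 + 0.0922×5/12 = 1.0384167.
So F = 0.34887 × 1.001875 / 1.0384167 = 0.3365933 (CAD/BRL).

0.33659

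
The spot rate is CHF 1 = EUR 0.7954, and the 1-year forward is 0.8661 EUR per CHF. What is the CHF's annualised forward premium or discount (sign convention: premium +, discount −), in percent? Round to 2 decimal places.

T = 1 year.
Period premium: (0.8661 − 0.7954)/0.7954 = 0.0888861.
Annualise by dividing by T: 0.0888861 / 1 = 0.088886 → 8.89%.

+8.89%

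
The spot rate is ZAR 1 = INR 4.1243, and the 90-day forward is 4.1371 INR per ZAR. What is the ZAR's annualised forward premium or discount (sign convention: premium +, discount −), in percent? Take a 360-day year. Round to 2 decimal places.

+1.24%

T = 90/360 years.
ZAR trades forward at +0.31036% vs spot over the period.
Annualise by dividing by T: 0.0031036 / (90/360) = 0.012414 → 1.24%.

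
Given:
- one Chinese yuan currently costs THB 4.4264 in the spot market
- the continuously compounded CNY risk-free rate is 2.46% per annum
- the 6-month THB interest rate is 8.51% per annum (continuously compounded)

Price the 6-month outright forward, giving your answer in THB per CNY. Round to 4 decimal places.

4.5623

T = 6/12 years.
THB growth factor: e^(0.0851×6/12) = 1.0434682.
CNY accumulates by e^(0.0246×6/12) = 1.012376.
CIP: F = S · (grow THB)/(grow CNY) = 4.4264 × 1.0434682/1.012376 = 4.562344 THB per CNY.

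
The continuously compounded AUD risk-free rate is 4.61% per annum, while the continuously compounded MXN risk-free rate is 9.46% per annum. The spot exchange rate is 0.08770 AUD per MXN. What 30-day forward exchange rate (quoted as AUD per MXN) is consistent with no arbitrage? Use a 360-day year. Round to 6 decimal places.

0.087346

T = 30/360 years.
AUD growth factor: e^(0.0461×30/360) = 1.0038491.
MXN accumulates by e^(0.0946×30/360) = 1.0079145.
So F = 0.0877 × 1.0038491 / 1.0079145 = 0.08734626 (AUD/MXN).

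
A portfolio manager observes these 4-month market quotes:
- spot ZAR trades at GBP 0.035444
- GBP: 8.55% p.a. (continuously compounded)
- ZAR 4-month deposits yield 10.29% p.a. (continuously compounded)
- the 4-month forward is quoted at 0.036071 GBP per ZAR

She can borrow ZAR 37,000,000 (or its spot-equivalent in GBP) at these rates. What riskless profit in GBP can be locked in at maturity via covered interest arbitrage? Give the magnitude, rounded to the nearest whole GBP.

T = 4/12 years.
Route A — deposit ZAR, sell forward: 37,000,000 × 1.034895029 × 0.036071 = GBP 1,381,198.85.
Route B — convert at spot, deposit GBP: 37,000,000 × 0.035444 × 1.028910011 = GBP 1,349,341.40.
The quoted forward overvalues ZAR, so borrow GBP, buy ZAR at spot, deposit the ZAR at 10.29%, and sell the proceeds forward at 0.036071.
The gap between the two covered legs is GBP 31,857.

GBP 31,857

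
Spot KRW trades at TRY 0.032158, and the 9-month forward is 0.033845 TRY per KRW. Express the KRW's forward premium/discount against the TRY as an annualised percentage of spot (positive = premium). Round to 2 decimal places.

T = 9/12 years.
KRW trades forward at +5.24597% vs spot over the period.
Per annum: 0.0524597 / (9/12) = 0.069946 = 6.99%.

+6.99%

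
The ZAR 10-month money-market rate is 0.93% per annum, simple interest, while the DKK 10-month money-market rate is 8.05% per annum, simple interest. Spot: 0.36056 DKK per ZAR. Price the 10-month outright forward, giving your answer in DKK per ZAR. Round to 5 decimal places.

T = 10/12 years.
DKK accumulates by 1 + 0.0805×10/12 = 1.0670833.
ZAR growth factor: 1 + 0.0093×10/12 = 1.007750.
So F = 0.36056 × 1.0670833 / 1.007750 = 0.3817887 (DKK/ZAR).

0.38179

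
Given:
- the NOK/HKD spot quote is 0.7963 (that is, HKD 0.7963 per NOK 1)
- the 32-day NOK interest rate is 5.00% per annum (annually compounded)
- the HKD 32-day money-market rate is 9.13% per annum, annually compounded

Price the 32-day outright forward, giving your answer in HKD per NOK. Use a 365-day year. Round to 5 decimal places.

T = 32/365 years.
HKD accumulates by (1 + 0.0913)^(32/365) = 1.0076892.
NOK growth factor: (1 + 0.0500)^(32/365) = 1.0042867.
CIP: F = S · (grow HKD)/(grow NOK) = 0.7963 × 1.0076892/1.0042867 = 0.7989978 HKD per NOK.

0.79900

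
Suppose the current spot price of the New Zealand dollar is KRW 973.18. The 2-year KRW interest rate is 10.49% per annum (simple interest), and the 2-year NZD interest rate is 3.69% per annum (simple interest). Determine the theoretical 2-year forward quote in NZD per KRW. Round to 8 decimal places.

0.00091205

T = 2 years.
KRW growth factor: 1 + 0.1049×2 = 1.209800.
NZD growth factor: 1 + 0.0369×2 = 1.073800.
So F = 973.18 × 1.209800 / 1.073800 = 1096.436 (KRW/NZD).
Invert for NZD per KRW: 1 / 1096.436 = 0.00091205.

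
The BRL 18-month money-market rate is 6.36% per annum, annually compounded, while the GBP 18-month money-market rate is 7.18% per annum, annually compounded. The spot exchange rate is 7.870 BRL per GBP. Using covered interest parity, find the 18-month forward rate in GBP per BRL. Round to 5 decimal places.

T = 18/12 years.
BRL growth factor: (1 + 0.0636)^(18/12) = 1.0969012.
GBP accumulates by (1 + 0.0718)^(18/12) = 1.1096107.
So F = 7.87 × 1.0969012 / 1.1096107 = 7.779857 (BRL/GBP).
Quoted the other way: 1/7.779857 = 0.12854 GBP per BRL.

0.12854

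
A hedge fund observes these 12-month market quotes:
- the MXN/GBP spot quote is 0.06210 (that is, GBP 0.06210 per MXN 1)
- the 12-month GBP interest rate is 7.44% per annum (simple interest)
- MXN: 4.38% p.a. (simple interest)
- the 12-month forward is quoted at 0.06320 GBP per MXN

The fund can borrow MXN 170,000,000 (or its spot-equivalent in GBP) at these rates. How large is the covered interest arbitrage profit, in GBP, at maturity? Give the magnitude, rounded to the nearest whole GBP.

T = 1 year.
Keep in MXN, deliver into the forward: 170,000,000·1.043800·0.06320 = GBP 11,214,587.20.
Swap to GBP now, deposit: 170,000,000·0.06210·1.074400 = GBP 11,342,440.80.
The quoted forward undervalues MXN, so borrow MXN, convert to GBP at spot, deposit the GBP at 7.44%, and buy MXN forward at 0.06320 to cover the loan.
The gap between the two covered legs is GBP 127,854.

GBP 127,854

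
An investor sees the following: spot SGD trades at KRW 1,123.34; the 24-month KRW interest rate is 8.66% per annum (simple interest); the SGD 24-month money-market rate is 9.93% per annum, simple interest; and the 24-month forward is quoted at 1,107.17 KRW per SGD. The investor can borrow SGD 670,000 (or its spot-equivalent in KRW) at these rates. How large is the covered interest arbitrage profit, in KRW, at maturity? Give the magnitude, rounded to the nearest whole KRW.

T = 2 years.
Route A — deposit SGD, sell forward: 670,000 × 1.198600 × 1107.17 = KRW 889,126,154.54.
Route B — convert at spot, deposit KRW: 670,000 × 1123.34 × 1.173200 = KRW 882,994,666.96.
The quoted forward overvalues SGD, so borrow KRW, buy SGD at spot, deposit the SGD at 9.93%, and sell the proceeds forward at 1,107.17.
Arbitrage profit = |889,126,154.54 − 882,994,666.96| = KRW 6,131,488.

KRW 6,131,488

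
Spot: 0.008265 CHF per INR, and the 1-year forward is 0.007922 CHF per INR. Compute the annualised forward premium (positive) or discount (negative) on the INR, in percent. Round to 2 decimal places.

-4.15%

T = 1 year.
Period premium: (0.007922 − 0.008265)/0.008265 = -0.0415003.
Annualise by dividing by T: -0.0415003 / 1 = -0.041500 → -4.15%.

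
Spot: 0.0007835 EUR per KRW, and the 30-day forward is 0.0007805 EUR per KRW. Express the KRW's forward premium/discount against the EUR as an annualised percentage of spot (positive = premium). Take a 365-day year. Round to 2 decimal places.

-4.66%

T = 30/365 years.
(F − S)/S = (0.0007805 − 0.0007835)/0.0007835 = -0.0038290.
×(1/T) gives -4.66% p.a.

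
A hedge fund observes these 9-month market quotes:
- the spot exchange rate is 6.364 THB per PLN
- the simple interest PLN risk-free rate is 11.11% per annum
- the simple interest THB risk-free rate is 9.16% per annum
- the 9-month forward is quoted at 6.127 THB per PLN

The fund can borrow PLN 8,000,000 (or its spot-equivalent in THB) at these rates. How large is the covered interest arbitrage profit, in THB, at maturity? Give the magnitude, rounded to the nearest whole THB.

T = 9/12 years.
Keep in PLN, deliver into the forward: 8,000,000·1.083325·6.127 = THB 53,100,258.20.
Swap to THB now, deposit: 8,000,000·6.364·1.068700 = THB 54,409,654.40.
The quoted forward undervalues PLN, so borrow PLN, convert to THB at spot, deposit the THB at 9.16%, and buy PLN forward at 6.127 to cover the loan.
Arbitrage profit = |53,100,258.20 − 54,409,654.40| = THB 1,309,396.

THB 1,309,396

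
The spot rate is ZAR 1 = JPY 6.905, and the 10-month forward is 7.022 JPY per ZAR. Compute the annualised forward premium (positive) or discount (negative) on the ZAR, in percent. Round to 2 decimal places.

T = 10/12 years.
ZAR trades forward at +1.69442% vs spot over the period.
Per annum: 0.0169442 / (10/12) = 0.020333 = 2.03%.

+2.03%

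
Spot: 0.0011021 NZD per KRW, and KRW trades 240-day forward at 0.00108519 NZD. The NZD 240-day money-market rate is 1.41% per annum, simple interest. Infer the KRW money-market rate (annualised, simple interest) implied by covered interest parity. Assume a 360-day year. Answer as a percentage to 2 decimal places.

T = 240/360 years.
F/S = 0.00108519/0.0011021 = 0.9846566 = (growth of NZD) / (growth of KRW).
NZD growth factor: 1 + 0.0141×240/360 = 1.009400.
That pins the KRW growth at 1.025129.
r = (1.025129 − 1)/(240/360) = 0.037693 → 3.77%.

3.77%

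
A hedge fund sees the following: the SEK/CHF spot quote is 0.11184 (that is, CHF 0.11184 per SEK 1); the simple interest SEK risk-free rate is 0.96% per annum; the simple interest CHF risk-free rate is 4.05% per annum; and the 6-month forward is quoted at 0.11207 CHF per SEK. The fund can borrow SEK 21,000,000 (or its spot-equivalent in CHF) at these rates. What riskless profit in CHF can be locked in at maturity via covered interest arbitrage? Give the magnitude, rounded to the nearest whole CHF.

T = 6/12 years.
Invest the SEK and cover forward: 21,000,000 × 1.004800 × 0.11207 = CHF 2,364,766.66.
Convert at spot and invest in CHF: 21,000,000 × 0.11184 × 1.020250 = CHF 2,396,199.96.
The quoted forward undervalues SEK, so borrow SEK, convert to CHF at spot, deposit the CHF at 4.05%, and buy SEK forward at 0.11207 to cover the loan.
Arbitrage profit = |2,364,766.66 − 2,396,199.96| = CHF 31,433.

CHF 31,433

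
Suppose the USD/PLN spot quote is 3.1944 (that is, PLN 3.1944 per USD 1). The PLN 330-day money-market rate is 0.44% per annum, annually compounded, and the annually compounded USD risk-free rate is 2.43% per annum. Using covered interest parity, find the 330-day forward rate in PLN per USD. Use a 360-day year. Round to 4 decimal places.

3.1375

T = 330/360 years.
PLN growth factor: (1 + 0.0044)^(330/360) = 1.0040326.
Growth of 1 USD over T: (1 + 0.0243)^(330/360) = 1.0222526.
Forward (PLN per USD) = 3.1944 × 1.0040326 / 1.0222526 = 3.137465.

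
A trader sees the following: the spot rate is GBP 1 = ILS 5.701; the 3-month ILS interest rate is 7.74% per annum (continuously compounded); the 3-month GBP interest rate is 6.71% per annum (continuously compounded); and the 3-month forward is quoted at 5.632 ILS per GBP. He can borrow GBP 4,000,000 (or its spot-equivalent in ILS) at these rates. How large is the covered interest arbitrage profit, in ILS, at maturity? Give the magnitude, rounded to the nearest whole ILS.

ILS 340,460

T = 3/12 years.
Route A — deposit GBP, sell forward: 4,000,000 × 1.0169164904 × 5.632 = ILS 22,909,094.70.
Route B — convert at spot, deposit ILS: 4,000,000 × 5.701 × 1.0195384246 = ILS 23,249,554.23.
The quoted forward undervalues GBP, so borrow GBP, convert to ILS at spot, deposit the ILS at 7.74%, and buy GBP forward at 5.632 to cover the loan.
Profit = 23,249,554.23 − 22,909,094.70 = ILS 340,460.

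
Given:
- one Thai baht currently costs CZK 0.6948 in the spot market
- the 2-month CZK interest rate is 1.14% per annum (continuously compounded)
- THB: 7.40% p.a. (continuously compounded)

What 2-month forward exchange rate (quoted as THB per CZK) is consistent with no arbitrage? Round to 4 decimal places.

T = 2/12 years.
Growth of 1 CZK over T: e^(0.0114×2/12) = 1.0019018.
Growth of 1 THB over T: e^(0.0740×2/12) = 1.0124097.
CIP: F = S · (grow CZK)/(grow THB) = 0.6948 × 1.0019018/1.0124097 = 0.6875886 CZK per THB.
Invert for THB per CZK: 1 / 0.6875886 = 1.4544.

1.4544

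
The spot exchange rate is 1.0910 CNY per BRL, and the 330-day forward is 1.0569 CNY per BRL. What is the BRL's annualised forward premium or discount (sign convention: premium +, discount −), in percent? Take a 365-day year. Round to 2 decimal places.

T = 330/365 years.
(F − S)/S = (1.0569 − 1.091)/1.091 = -0.0312557.
Annualise by dividing by T: -0.0312557 / (330/365) = -0.034571 → -3.46%.

-3.46%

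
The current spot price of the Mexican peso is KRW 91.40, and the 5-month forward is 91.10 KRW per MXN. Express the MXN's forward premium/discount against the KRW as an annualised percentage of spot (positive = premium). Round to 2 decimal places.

-0.79%

T = 5/12 years.
Period premium: (91.10 − 91.4)/91.4 = -0.0032823.
×(1/T) gives -0.79% p.a.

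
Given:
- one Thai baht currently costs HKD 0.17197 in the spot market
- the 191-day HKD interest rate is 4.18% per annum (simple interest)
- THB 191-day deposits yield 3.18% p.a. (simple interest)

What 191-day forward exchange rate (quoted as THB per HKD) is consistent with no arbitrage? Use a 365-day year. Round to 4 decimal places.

5.7852

T = 191/365 years.
HKD growth factor: 1 + 0.0418×191/365 = 1.0218734.
THB growth factor: 1 + 0.0318×191/365 = 1.0166405.
CIP: F = S · (grow HKD)/(grow THB) = 0.17197 × 1.0218734/1.0166405 = 0.1728552 HKD per THB.
Quoted the other way: 1/0.1728552 = 5.7852 THB per HKD.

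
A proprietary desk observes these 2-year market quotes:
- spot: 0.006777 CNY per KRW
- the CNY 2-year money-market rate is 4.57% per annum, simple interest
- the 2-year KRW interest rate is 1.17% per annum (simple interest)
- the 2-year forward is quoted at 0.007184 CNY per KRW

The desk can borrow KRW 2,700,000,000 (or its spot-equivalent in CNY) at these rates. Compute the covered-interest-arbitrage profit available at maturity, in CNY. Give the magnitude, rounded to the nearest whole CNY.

CNY 119,643

T = 2 years.
Route A — deposit KRW, sell forward: 2,700,000,000 × 1.023400 × 0.007184 = CNY 19,850,685.12.
Route B — convert at spot, deposit CNY: 2,700,000,000 × 0.006777 × 1.091400 = CNY 19,970,328.06.
The quoted forward undervalues KRW, so borrow KRW, convert to CNY at spot, deposit the CNY at 4.57%, and buy KRW forward at 0.007184 to cover the loan.
The gap between the two covered legs is CNY 119,643.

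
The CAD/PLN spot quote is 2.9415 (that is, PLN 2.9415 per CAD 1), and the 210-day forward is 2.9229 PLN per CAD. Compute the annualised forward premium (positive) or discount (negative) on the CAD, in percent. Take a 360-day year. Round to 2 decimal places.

T = 210/360 years.
(F − S)/S = (2.9229 − 2.9415)/2.9415 = -0.0063233.
Per annum: -0.0063233 / (210/360) = -0.010840 = -1.08%.

-1.08%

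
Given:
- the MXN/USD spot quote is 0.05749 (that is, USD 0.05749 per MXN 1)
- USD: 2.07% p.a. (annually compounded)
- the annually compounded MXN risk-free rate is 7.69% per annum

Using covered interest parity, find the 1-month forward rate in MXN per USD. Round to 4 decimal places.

17.4722

T = 1/12 years.
USD growth factor: (1 + 0.0207)^(1/12) = 1.00170885.
MXN accumulates by (1 + 0.0769)^(1/12) = 1.00619298.
CIP: F = S · (grow USD)/(grow MXN) = 0.05749 × 1.00170885/1.00619298 = 0.057233794 USD per MXN.
Quoted the other way: 1/0.057233794 = 17.4722 MXN per USD.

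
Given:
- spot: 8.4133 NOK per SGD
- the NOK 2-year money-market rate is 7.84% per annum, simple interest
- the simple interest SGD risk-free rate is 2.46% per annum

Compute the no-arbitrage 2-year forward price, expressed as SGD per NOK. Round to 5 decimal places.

T = 2 years.
NOK accumulates by 1 + 0.0784×2 = 1.156800.
SGD accumulates by 1 + 0.0246×2 = 1.049200.
Forward (NOK per SGD) = 8.4133 × 1.156800 / 1.049200 = 9.276120.
Invert for SGD per NOK: 1 / 9.276120 = 0.10780.

0.10780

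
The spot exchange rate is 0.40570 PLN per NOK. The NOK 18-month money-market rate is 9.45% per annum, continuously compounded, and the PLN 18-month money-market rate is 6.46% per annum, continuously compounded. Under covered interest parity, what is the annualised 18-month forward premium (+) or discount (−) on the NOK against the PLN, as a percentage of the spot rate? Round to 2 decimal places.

-2.92%

T = 18/12 years.
CIP forward (PLN per NOK) = 0.4057 × 1.1017502/1.1522885 = 0.38790638.
Annualised premium = (F − S)/S × (1/T) = (0.38790638 − 0.4057)/0.4057 ÷ (18/12) = -2.92%.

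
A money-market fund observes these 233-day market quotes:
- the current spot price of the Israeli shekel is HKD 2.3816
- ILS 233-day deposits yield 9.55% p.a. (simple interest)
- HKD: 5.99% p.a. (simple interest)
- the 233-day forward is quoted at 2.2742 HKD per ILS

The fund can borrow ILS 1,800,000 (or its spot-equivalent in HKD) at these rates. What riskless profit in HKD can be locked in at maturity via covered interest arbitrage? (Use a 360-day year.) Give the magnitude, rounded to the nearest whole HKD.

HKD 106,495

T = 233/360 years.
Route A — deposit ILS, sell forward: 1,800,000 × 1.061809722 × 2.2742 = HKD 4,346,581.81.
Route B — convert at spot, deposit HKD: 1,800,000 × 2.3816 × 1.038768611 = HKD 4,453,076.38.
The quoted forward undervalues ILS, so borrow ILS, convert to HKD at spot, deposit the HKD at 5.99%, and buy ILS forward at 2.2742 to cover the loan.
The gap between the two covered legs is HKD 106,495.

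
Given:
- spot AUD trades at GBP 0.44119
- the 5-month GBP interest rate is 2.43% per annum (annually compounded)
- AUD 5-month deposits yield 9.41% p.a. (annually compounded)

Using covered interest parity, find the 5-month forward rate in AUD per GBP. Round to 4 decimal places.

T = 5/12 years.
GBP growth factor: (1 + 0.0243)^(5/12) = 1.0100541.
AUD growth factor: (1 + 0.0941)^(5/12) = 1.0381826.
So F = 0.44119 × 1.0100541 / 1.0381826 = 0.4292364 (GBP/AUD).
Quoted the other way: 1/0.4292364 = 2.3297 AUD per GBP.

2.3297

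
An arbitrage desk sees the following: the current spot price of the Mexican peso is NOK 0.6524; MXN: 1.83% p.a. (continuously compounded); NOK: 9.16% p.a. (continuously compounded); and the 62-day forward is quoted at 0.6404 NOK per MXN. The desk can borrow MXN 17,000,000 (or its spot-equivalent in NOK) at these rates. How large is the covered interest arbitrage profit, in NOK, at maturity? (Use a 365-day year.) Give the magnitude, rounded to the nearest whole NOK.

T = 62/365 years.
Invest the MXN and cover forward: 17,000,000 × 1.0031133295 × 0.6404 = NOK 10,920,694.20.
Convert at spot and invest in NOK: 17,000,000 × 0.6524 × 1.0156811306 = NOK 11,264,716.28.
The quoted forward undervalues MXN, so borrow MXN, convert to NOK at spot, deposit the NOK at 9.16%, and buy MXN forward at 0.6404 to cover the loan.
The gap between the two covered legs is NOK 344,022.

NOK 344,022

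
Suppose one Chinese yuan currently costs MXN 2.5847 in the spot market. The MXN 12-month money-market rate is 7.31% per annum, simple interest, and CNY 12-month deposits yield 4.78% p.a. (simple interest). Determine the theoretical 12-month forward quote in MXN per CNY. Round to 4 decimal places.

2.6471

T = 1 year.
Growth of 1 MXN over T: 1 + 0.0731×1 = 1.073100.
Growth of 1 CNY over T: 1 + 0.0478×1 = 1.047800.
So F = 2.5847 × 1.073100 / 1.047800 = 2.647110 (MXN/CNY).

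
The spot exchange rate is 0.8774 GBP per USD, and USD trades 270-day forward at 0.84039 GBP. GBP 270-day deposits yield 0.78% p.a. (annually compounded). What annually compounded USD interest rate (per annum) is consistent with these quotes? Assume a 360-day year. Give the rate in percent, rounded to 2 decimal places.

T = 270/360 years.
F/S = 0.84039/0.8774 = 0.9578186 = (growth of GBP) / (growth of USD).
GBP growth factor: (1 + 0.0078)^(270/360) = 1.0058443.
That pins the USD growth at 1.0501407.
r = 1.0501407^(360/270) − 1 = 0.067407 → 6.74%.

6.74%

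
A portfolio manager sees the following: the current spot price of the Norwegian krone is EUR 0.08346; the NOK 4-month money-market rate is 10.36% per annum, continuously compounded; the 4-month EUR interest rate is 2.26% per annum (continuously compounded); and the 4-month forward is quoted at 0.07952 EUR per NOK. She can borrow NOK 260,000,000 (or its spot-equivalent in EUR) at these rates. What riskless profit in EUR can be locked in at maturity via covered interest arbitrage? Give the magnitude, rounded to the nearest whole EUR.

T = 4/12 years.
Invest the NOK and cover forward: 260,000,000 × 1.0351365324 × 0.07952 = EUR 21,401,654.83.
Convert at spot and invest in EUR: 260,000,000 × 0.08346 × 1.0075617803 = EUR 21,863,687.61.
The quoted forward undervalues NOK, so borrow NOK, convert to EUR at spot, deposit the EUR at 2.26%, and buy NOK forward at 0.07952 to cover the loan.
The gap between the two covered legs is EUR 462,033.

EUR 462,033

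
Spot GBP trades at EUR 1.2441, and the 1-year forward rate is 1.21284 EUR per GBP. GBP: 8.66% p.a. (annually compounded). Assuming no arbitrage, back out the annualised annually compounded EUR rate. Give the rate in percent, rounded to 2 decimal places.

T = 1 year.
CIP gives F = S · g_EUR/g_GBP, so g_EUR/g_GBP = 1.21284/1.2441 = 0.9748734.
The GBP side grows by (1 + 0.0866)^1 = 1.086600.
That pins the EUR growth at 1.0592974.
r = 1.0592974^(1/1) − 1 = 0.059297 → 5.93%.

5.93%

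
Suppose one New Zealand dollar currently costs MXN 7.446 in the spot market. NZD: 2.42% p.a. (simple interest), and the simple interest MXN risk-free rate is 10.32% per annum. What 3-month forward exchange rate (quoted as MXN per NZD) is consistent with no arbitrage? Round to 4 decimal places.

T = 3/12 years.
MXN growth factor: 1 + 0.1032×3/12 = 1.025800.
NZD accumulates by 1 + 0.0242×3/12 = 1.006050.
CIP: F = S · (grow MXN)/(grow NZD) = 7.446 × 1.025800/1.006050 = 7.592174 MXN per NZD.

7.5922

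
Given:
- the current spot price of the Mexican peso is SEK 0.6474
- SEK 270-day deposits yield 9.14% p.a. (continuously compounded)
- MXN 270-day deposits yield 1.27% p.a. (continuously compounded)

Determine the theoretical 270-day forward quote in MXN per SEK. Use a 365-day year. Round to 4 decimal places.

1.4573

T = 270/365 years.
Growth of 1 SEK over T: e^(0.0914×270/365) = 1.069949.
Growth of 1 MXN over T: e^(0.0127×270/365) = 1.0094388.
CIP: F = S · (grow SEK)/(grow MXN) = 0.6474 × 1.069949/1.0094388 = 0.6862080 SEK per MXN.
Quoted the other way: 1/0.6862080 = 1.4573 MXN per SEK.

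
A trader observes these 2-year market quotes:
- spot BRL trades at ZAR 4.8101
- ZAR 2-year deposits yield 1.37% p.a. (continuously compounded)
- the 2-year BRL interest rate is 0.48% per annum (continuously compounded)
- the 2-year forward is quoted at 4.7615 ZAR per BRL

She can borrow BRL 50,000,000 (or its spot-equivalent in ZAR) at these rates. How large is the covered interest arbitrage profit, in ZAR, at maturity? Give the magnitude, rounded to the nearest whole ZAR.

ZAR 6,814,422

T = 2 years.
Invest the BRL and cover forward: 50,000,000 × 1.00964622781 × 4.7615 = ZAR 240,371,525.69.
Convert at spot and invest in ZAR: 50,000,000 × 4.8101 × 1.02777883208 = ZAR 247,185,948.01.
The quoted forward undervalues BRL, so borrow BRL, convert to ZAR at spot, deposit the ZAR at 1.37%, and buy BRL forward at 4.7615 to cover the loan.
Profit = 247,185,948.01 − 240,371,525.69 = ZAR 6,814,422.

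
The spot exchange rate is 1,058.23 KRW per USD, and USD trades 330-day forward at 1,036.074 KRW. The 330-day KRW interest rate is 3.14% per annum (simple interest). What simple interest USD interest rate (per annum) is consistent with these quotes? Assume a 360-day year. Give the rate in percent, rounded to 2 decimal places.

T = 330/360 years.
F/S = 1036.074/1058.23 = 0.9790632 = (growth of KRW) / (growth of USD).
The KRW side grows by 1 + 0.0314×330/360 = 1.0287833.
That pins the USD growth at 1.0507833.
r = (1.0507833 − 1)/(330/360) = 0.055400 → 5.54%.

5.54%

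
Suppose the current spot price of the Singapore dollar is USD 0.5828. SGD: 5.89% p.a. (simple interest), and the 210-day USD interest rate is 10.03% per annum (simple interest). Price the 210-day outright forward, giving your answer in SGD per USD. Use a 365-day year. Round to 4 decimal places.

T = 210/365 years.
USD accumulates by 1 + 0.1003×210/365 = 1.0577068.
SGD accumulates by 1 + 0.0589×210/365 = 1.0338877.
Forward (USD per SGD) = 0.5828 × 1.0577068 / 1.0338877 = 0.5962268.
Quoted the other way: 1/0.5962268 = 1.6772 SGD per USD.

1.6772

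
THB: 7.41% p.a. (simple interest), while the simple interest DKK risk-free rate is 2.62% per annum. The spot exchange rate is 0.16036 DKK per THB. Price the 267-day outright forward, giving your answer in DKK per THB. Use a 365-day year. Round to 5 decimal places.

0.15503

T = 267/365 years.
DKK growth factor: 1 + 0.0262×267/365 = 1.0191655.
THB growth factor: 1 + 0.0741×267/365 = 1.0542047.
Forward (DKK per THB) = 0.16036 × 1.0191655 / 1.0542047 = 0.1550300.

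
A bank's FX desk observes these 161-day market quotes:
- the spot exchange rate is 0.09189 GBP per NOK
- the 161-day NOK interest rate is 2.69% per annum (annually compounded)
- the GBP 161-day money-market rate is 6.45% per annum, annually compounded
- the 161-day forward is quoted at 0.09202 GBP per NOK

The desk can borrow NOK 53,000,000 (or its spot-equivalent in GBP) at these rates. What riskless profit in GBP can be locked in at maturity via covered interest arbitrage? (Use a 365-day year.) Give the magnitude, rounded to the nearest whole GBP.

T = 161/365 years.
Invest the NOK and cover forward: 53,000,000 × 1.011777509 × 0.09202 = GBP 4,934,499.62.
Convert at spot and invest in GBP: 53,000,000 × 0.09189 × 1.027954381 = GBP 5,006,312.59.
The quoted forward undervalues NOK, so borrow NOK, convert to GBP at spot, deposit the GBP at 6.45%, and buy NOK forward at 0.09202 to cover the loan.
Arbitrage profit = |4,934,499.62 − 5,006,312.59| = GBP 71,813.

GBP 71,813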